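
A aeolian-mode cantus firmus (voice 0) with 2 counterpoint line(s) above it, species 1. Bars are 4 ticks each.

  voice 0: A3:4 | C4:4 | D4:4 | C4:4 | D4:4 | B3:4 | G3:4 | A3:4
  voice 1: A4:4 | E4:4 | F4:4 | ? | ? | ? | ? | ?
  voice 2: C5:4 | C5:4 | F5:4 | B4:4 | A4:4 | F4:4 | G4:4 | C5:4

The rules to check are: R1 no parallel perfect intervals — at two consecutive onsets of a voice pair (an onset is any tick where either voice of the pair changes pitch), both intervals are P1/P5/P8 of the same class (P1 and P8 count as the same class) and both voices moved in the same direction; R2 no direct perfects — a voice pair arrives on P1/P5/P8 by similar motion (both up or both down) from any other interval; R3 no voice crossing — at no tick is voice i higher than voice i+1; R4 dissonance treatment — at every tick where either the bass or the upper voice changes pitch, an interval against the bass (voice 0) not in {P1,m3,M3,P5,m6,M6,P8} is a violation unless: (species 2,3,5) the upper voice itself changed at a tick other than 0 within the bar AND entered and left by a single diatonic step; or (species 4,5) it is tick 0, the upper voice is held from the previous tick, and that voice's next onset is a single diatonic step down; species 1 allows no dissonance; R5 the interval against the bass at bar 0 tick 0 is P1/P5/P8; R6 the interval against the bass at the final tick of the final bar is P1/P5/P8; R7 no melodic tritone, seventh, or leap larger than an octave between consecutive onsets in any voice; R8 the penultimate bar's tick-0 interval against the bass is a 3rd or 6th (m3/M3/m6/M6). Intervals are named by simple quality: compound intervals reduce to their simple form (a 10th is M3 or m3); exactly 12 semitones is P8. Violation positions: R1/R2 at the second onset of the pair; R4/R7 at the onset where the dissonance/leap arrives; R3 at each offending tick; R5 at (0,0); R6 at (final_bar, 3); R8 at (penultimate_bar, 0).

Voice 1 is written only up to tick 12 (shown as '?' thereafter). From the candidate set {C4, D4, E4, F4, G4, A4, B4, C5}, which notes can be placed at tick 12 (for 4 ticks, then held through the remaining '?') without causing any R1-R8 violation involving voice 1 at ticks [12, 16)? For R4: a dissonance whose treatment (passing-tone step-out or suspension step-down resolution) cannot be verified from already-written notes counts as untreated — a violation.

C4: violates R2
D4: violates R4
E4: violates R2
F4: violates R4
G4: legal
A4: legal
B4: violates R4,R7
C5: violates R3

{A4, G4}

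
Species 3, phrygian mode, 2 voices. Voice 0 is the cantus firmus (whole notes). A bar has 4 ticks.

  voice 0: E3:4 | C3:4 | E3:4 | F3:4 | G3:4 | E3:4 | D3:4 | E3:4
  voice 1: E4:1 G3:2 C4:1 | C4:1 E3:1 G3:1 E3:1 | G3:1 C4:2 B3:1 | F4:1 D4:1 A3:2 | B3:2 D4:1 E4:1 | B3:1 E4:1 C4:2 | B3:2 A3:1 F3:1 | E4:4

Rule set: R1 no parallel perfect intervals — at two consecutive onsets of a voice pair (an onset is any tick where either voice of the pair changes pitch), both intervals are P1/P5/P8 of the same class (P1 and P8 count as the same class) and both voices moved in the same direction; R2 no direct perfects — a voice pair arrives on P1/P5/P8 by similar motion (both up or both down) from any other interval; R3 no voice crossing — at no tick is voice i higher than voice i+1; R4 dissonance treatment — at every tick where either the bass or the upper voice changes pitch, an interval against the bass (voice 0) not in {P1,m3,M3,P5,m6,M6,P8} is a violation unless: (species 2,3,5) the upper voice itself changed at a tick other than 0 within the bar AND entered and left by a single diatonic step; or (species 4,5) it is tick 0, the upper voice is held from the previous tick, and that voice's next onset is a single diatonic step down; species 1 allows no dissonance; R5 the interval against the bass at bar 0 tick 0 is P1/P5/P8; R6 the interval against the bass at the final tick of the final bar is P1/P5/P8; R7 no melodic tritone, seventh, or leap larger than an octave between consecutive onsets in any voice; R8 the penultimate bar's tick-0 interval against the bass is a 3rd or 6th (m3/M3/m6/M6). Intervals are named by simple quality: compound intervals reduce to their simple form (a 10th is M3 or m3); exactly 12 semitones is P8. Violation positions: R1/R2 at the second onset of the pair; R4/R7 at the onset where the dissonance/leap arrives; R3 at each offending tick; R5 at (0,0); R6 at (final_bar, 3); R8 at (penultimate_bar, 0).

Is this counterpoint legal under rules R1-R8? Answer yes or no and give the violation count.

bar 0: v0=E3 v1=E4 (P8)
bar 1: v0=C3 v1=C4 (P8)
bar 2: v0=E3 v1=G3 (m3)
bar 3: v0=F3 v1=F4 (P8)
bar 4: v0=G3 v1=B3 (M3)
bar 5: v0=E3 v1=B3 (P5)
bar 6: v0=D3 v1=B3 (M6)
bar 7: v0=E3 v1=E4 (P8)
  R2 @ bar3.0: E3/B3 P5 -> F3/F4 P8 similar
  R7 @ bar3.0: B3->F4 leap 6st
  R2 @ bar5.0: G3/E4 M6 -> E3/B3 P5 similar
  R2 @ bar7.0: D3/F3 m3 -> E3/E4 P8 similar
  R7 @ bar7.0: F3->E4 leap 11st

No (5 violations)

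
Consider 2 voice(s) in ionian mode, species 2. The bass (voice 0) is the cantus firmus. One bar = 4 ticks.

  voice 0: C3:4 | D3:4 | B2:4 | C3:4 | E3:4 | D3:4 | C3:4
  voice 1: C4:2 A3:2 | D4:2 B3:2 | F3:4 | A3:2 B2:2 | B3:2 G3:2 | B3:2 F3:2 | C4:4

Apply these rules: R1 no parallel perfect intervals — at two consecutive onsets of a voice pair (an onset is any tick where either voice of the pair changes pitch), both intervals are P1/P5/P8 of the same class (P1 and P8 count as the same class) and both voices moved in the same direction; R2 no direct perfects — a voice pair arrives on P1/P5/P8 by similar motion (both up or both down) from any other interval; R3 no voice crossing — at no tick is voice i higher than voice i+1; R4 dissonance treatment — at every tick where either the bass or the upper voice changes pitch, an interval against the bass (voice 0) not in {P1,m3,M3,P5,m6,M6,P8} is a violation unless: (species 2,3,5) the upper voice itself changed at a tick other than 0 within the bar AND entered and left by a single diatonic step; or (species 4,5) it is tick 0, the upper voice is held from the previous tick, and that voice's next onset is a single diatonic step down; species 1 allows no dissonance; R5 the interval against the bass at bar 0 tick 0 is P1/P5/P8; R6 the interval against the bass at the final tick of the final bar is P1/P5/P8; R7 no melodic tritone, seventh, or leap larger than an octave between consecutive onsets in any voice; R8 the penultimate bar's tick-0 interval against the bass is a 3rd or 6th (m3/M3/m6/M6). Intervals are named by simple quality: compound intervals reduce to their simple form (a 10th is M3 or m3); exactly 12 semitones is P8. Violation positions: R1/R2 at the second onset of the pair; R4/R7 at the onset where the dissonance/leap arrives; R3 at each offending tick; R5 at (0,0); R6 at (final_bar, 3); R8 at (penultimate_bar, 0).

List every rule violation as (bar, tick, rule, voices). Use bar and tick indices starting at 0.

bar 0: v0=C3 v1=C4 downbeat P8
bar 1: v0=D3 v1=D4 downbeat P8
bar 2: v0=B2 v1=F3 downbeat TT
bar 3: v0=C3 v1=A3 downbeat M6
bar 4: v0=E3 v1=B3 downbeat P5
bar 5: v0=D3 v1=B3 downbeat M6
bar 6: v0=C3 v1=C4 downbeat P8
  -> R2 @ bar 1 tick 0 v(0, 1): C3/A3 M6 -> D3/D4 P8 similar
  -> R4 @ bar 2 tick 0 v(0, 1): B2/F3 TT untreated
  -> R7 @ bar 2 tick 0 v(1,): B3->F3 leap 6st
  -> R3 @ bar 3 tick 2 v(0, 1): C3 above B2
  -> R4 @ bar 3 tick 2 v(0, 1): C3/B2 m2 untreated
  -> R7 @ bar 3 tick 2 v(1,): A3->B2 leap 10st
  -> R3 @ bar 3 tick 3 v(0, 1): C3 above B2
  -> R2 @ bar 4 tick 0 v(0, 1): C3/B2 m2 -> E3/B3 P5 similar
  -> R7 @ bar 5 tick 2 v(1,): B3->F3 leap 6st

(1, 0, R2, (0, 1))
(2, 0, R4, (0, 1))
(2, 0, R7, (1,))
(3, 2, R3, (0, 1))
(3, 2, R4, (0, 1))
(3, 2, R7, (1,))
(3, 3, R3, (0, 1))
(4, 0, R2, (0, 1))
(5, 2, R7, (1,))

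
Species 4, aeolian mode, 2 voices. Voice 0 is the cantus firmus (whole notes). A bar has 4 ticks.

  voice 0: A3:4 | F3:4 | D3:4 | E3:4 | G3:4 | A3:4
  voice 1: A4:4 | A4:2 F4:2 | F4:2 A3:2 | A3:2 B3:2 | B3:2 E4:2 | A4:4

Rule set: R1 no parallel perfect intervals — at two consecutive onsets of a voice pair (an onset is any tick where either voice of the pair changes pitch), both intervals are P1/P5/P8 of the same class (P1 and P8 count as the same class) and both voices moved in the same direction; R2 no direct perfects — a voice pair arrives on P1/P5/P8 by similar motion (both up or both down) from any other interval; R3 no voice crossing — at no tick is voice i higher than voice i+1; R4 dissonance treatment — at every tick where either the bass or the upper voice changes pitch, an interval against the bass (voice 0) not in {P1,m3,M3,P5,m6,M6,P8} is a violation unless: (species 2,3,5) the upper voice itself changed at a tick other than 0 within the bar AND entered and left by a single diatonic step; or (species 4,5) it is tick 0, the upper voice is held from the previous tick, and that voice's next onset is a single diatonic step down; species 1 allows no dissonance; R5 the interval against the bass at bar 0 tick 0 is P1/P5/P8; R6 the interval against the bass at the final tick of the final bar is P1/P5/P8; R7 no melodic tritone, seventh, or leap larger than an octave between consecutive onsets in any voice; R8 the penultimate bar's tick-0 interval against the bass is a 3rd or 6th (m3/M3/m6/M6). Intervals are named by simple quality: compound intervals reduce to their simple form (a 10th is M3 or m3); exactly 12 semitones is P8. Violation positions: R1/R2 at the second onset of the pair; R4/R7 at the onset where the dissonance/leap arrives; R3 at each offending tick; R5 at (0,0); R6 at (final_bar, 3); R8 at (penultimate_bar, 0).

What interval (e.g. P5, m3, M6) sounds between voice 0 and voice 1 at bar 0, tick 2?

P8

voice 0=A3 voice 1=A4 -> P8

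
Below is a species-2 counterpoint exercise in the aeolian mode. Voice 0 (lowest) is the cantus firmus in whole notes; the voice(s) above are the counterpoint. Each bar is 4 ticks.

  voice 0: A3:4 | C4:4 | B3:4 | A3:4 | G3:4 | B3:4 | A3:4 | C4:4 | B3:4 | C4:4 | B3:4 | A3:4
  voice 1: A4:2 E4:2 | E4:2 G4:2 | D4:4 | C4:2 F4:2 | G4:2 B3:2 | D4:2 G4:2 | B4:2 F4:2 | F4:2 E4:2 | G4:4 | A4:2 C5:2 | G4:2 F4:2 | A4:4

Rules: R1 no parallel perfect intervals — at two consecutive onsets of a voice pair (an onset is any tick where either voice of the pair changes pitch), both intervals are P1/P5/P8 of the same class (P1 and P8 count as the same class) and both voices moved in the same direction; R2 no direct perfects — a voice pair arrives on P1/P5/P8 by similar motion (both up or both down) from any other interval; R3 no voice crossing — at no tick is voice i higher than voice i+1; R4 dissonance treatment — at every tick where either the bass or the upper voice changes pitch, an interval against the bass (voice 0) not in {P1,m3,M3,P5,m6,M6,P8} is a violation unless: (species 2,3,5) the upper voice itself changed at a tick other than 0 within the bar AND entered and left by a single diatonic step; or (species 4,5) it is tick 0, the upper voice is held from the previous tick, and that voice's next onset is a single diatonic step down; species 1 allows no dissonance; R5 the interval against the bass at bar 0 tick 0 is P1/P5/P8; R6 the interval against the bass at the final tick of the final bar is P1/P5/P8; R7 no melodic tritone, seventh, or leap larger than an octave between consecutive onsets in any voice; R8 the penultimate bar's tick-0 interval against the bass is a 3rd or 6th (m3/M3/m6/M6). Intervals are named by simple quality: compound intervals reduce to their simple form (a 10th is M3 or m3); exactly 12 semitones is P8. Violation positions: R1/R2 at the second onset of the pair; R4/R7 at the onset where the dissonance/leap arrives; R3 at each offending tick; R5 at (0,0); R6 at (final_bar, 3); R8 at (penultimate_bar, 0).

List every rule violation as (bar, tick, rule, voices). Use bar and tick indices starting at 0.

(6, 0, R4, (0, 1))
(6, 2, R7, (1,))
(7, 0, R4, (0, 1))
(10, 2, R4, (0, 1))

bar 0: v0=A3 v1=A4 downbeat P8
bar 1: v0=C4 v1=E4 downbeat M3
bar 2: v0=B3 v1=D4 downbeat m3
bar 3: v0=A3 v1=C4 downbeat m3
bar 4: v0=G3 v1=G4 downbeat P8
bar 5: v0=B3 v1=D4 downbeat m3
bar 6: v0=A3 v1=B4 downbeat M2
bar 7: v0=C4 v1=F4 downbeat P4
bar 8: v0=B3 v1=G4 downbeat m6
bar 9: v0=C4 v1=A4 downbeat M6
bar 10: v0=B3 v1=G4 downbeat m6
bar 11: v0=A3 v1=A4 downbeat P8
  -> R4 @ bar 6 tick 0 v(0, 1): A3/B4 M2 untreated
  -> R7 @ bar 6 tick 2 v(1,): B4->F4 leap 6st
  -> R4 @ bar 7 tick 0 v(0, 1): C4/F4 P4 untreated
  -> R4 @ bar 10 tick 2 v(0, 1): B3/F4 TT untreated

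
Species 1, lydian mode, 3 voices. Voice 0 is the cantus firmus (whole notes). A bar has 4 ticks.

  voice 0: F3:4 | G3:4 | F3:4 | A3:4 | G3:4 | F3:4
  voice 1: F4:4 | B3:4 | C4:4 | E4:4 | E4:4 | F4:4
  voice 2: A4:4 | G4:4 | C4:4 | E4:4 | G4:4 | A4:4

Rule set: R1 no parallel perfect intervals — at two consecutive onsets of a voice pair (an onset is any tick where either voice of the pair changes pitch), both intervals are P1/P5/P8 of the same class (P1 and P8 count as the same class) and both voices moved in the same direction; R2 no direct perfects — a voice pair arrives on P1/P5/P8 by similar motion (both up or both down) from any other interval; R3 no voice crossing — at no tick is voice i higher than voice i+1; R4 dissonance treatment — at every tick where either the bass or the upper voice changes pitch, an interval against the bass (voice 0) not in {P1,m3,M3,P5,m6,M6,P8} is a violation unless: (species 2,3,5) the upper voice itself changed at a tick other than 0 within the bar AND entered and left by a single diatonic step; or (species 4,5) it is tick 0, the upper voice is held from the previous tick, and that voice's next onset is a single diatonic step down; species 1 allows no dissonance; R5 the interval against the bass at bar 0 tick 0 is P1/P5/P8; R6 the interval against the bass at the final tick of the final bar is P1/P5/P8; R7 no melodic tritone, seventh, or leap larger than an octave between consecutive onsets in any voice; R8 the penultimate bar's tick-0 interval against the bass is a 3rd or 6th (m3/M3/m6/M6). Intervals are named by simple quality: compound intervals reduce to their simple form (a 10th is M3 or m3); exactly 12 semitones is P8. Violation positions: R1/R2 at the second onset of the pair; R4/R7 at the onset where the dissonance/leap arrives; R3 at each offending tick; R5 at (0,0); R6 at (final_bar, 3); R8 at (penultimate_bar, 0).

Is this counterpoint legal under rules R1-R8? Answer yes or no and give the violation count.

bar 0: v0=F3 v1=F4 v2=A4 (M3)
bar 1: v0=G3 v1=B3 v2=G4 (P8)
bar 2: v0=F3 v1=C4 v2=C4 (P5)
bar 3: v0=A3 v1=E4 v2=E4 (P5)
bar 4: v0=G3 v1=E4 v2=G4 (P8)
bar 5: v0=F3 v1=F4 v2=A4 (M3)
  R5 @ bar0.0: opens on M3
  R7 @ bar1.0: F4->B3 leap 6st
  R2 @ bar2.0: G3/G4 P8 -> F3/C4 P5 similar
  R1 @ bar3.0: F3/C4 P5 -> A3/E4 P5 similar
  R1 @ bar3.0: F3/C4 P5 -> A3/E4 P5 similar
  R1 @ bar3.0: C4/C4 P1 -> E4/E4 P1 similar
  R8 @ bar4.0: penult P8 not 3rd/6th
  R6 @ bar5.3: closes on M3

No (8 violations)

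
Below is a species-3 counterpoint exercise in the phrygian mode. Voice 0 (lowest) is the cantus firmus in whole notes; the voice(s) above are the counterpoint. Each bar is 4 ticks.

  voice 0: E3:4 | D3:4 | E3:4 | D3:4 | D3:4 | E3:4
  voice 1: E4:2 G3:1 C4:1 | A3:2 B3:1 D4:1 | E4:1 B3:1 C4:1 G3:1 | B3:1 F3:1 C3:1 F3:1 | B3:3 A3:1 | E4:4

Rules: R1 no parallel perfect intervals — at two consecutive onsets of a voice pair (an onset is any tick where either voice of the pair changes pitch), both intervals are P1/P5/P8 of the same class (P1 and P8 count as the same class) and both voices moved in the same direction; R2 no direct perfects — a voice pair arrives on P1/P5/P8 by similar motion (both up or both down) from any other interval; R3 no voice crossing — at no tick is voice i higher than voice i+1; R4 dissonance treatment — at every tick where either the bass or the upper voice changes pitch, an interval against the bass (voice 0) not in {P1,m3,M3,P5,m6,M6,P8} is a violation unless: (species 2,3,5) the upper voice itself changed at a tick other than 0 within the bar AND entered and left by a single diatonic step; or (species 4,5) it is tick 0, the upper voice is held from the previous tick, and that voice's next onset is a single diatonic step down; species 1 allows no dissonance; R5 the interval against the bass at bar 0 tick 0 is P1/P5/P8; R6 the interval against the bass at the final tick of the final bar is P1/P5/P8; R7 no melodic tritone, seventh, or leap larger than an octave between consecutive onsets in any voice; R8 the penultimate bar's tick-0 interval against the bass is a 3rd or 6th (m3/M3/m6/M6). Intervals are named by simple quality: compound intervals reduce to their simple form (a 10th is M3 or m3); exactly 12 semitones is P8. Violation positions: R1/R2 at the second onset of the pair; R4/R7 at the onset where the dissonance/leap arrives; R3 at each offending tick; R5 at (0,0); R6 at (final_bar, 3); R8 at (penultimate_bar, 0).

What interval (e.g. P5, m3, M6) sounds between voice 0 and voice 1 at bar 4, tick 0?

voice 0=D3 voice 1=B3 -> M6

M6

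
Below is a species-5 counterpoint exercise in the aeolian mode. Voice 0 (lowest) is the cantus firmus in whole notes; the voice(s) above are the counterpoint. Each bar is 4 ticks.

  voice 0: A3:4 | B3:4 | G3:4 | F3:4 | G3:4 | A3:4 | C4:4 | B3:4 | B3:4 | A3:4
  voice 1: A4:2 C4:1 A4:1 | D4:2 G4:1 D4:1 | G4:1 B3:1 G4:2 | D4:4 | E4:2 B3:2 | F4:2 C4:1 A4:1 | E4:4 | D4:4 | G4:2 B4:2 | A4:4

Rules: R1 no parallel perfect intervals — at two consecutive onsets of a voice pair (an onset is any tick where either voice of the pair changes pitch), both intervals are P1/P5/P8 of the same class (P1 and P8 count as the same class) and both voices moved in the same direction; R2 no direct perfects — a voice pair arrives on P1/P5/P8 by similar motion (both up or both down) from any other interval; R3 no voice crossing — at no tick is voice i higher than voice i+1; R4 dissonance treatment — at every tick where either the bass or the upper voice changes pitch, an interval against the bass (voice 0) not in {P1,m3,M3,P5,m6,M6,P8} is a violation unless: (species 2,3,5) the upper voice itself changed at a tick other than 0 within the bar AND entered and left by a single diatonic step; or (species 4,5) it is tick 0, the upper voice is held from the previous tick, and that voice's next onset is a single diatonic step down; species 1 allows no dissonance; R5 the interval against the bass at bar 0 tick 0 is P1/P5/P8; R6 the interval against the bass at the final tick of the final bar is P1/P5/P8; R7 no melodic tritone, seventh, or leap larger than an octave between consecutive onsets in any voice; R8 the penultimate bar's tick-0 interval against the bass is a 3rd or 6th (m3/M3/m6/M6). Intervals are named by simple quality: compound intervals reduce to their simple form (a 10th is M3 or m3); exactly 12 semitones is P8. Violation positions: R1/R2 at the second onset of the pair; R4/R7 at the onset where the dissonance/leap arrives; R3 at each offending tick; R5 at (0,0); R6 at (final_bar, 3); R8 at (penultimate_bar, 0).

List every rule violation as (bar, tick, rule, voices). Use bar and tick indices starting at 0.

(5, 0, R7, (1,))
(9, 0, R1, (0, 1))

bar 0: v0=A3 v1=A4 downbeat P8
bar 1: v0=B3 v1=D4 downbeat m3
bar 2: v0=G3 v1=G4 downbeat P8
bar 3: v0=F3 v1=D4 downbeat M6
bar 4: v0=G3 v1=E4 downbeat M6
bar 5: v0=A3 v1=F4 downbeat m6
bar 6: v0=C4 v1=E4 downbeat M3
bar 7: v0=B3 v1=D4 downbeat m3
bar 8: v0=B3 v1=G4 downbeat m6
bar 9: v0=A3 v1=A4 downbeat P8
  -> R7 @ bar 5 tick 0 v(1,): B3->F4 leap 6st
  -> R1 @ bar 9 tick 0 v(0, 1): B3/B4 P8 -> A3/A4 P8 similar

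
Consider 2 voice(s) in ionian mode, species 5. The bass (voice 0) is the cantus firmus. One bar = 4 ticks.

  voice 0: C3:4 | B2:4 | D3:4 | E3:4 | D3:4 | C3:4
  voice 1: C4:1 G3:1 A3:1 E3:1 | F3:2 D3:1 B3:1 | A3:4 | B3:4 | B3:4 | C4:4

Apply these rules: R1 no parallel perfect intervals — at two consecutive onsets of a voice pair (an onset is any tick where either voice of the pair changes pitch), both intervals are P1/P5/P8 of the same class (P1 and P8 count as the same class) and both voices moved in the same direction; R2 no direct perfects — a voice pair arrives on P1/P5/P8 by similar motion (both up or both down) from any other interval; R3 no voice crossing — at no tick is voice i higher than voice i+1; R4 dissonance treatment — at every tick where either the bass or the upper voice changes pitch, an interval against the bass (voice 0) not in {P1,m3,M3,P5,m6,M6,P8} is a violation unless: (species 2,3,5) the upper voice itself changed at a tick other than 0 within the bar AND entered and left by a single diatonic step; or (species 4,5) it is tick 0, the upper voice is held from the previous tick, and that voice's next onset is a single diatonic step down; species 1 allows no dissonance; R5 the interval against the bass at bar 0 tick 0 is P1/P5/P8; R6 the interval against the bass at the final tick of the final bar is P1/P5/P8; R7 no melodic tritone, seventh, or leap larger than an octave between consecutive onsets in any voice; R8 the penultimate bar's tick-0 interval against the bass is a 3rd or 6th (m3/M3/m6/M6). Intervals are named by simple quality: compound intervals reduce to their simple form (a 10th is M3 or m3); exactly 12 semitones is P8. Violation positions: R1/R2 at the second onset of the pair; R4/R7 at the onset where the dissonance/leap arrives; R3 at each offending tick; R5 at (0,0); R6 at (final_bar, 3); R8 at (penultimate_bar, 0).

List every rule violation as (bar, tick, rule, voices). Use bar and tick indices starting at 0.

(1, 0, R4, (0, 1))
(3, 0, R1, (0, 1))

bar 0: v0=C3 v1=C4 downbeat P8
bar 1: v0=B2 v1=F3 downbeat TT
bar 2: v0=D3 v1=A3 downbeat P5
bar 3: v0=E3 v1=B3 downbeat P5
bar 4: v0=D3 v1=B3 downbeat M6
bar 5: v0=C3 v1=C4 downbeat P8
  -> R4 @ bar 1 tick 0 v(0, 1): B2/F3 TT untreated
  -> R1 @ bar 3 tick 0 v(0, 1): D3/A3 P5 -> E3/B3 P5 similar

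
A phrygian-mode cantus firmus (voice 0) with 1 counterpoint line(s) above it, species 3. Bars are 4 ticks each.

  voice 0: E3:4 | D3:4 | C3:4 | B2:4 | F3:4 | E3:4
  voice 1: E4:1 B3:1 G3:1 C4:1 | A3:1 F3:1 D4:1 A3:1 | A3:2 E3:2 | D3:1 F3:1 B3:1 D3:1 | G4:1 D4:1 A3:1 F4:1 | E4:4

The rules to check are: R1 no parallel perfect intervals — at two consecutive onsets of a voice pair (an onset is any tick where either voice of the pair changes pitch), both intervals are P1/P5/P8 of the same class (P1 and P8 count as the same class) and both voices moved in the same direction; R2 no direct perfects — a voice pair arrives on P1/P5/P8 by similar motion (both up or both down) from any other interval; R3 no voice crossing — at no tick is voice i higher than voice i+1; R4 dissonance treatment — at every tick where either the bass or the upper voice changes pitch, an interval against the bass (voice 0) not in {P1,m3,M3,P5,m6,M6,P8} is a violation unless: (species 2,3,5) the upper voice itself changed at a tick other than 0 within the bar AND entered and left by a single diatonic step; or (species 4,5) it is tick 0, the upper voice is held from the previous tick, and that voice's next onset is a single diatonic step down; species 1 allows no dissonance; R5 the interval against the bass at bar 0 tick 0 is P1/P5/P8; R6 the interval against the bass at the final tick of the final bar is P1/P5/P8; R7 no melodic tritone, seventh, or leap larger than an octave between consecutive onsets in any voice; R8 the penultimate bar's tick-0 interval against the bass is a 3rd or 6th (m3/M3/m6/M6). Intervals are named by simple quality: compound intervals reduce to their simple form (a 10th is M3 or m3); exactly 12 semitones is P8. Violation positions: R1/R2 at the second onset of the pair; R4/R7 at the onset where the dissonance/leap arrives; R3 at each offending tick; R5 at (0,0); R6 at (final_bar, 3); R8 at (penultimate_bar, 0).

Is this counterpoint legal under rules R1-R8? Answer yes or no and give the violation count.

No (8 violations)

bar 0: v0=E3 v1=E4 (P8)
bar 1: v0=D3 v1=A3 (P5)
bar 2: v0=C3 v1=A3 (M6)
bar 3: v0=B2 v1=D3 (m3)
bar 4: v0=F3 v1=G4 (M2)
bar 5: v0=E3 v1=E4 (P8)
  R2 @ bar1.0: E3/C4 m6 -> D3/A3 P5 similar
  R4 @ bar3.1: B2/F3 TT untreated
  R7 @ bar3.2: F3->B3 leap 6st
  R4 @ bar4.0: F3/G4 M2 untreated
  R7 @ bar4.0: B2->F3 leap 6st
  R7 @ bar4.0: D3->G4 leap 17st
  R8 @ bar4.0: penult M2 not 3rd/6th
  R1 @ bar5.0: F3/F4 P8 -> E3/E4 P8 similar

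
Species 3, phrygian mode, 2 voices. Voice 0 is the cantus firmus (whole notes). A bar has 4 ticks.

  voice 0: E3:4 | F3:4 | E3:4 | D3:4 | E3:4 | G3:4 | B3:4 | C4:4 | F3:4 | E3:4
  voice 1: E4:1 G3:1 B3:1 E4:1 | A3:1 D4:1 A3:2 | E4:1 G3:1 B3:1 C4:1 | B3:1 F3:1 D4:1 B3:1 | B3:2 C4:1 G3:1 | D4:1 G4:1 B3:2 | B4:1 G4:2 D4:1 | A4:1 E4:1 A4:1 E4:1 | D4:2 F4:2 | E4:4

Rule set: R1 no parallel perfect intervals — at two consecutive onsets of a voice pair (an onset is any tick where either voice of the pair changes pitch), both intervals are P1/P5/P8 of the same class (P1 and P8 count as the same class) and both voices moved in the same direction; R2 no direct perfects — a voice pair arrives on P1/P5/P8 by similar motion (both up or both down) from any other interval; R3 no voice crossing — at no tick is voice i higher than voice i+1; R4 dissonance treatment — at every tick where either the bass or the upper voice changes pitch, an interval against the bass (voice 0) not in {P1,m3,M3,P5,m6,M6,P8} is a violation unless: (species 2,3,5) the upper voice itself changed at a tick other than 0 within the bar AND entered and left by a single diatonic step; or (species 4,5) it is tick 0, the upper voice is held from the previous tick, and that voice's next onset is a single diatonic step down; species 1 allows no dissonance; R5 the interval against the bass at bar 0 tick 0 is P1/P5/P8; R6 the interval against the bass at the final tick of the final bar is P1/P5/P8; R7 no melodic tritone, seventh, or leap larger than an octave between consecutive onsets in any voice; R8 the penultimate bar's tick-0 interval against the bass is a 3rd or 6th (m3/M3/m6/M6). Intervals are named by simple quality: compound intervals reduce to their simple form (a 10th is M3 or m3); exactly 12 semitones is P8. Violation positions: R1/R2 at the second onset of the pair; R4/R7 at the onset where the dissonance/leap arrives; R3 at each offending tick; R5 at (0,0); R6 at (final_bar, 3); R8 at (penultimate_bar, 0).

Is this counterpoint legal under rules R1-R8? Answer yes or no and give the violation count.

No (4 violations)

bar 0: v0=E3 v1=E4 (P8)
bar 1: v0=F3 v1=A3 (M3)
bar 2: v0=E3 v1=E4 (P8)
bar 3: v0=D3 v1=B3 (M6)
bar 4: v0=E3 v1=B3 (P5)
bar 5: v0=G3 v1=D4 (P5)
bar 6: v0=B3 v1=B4 (P8)
bar 7: v0=C4 v1=A4 (M6)
bar 8: v0=F3 v1=D4 (M6)
bar 9: v0=E3 v1=E4 (P8)
  R7 @ bar3.1: B3->F3 leap 6st
  R2 @ bar5.0: E3/G3 m3 -> G3/D4 P5 similar
  R2 @ bar6.0: G3/B3 M3 -> B3/B4 P8 similar
  R1 @ bar9.0: F3/F4 P8 -> E3/E4 P8 similar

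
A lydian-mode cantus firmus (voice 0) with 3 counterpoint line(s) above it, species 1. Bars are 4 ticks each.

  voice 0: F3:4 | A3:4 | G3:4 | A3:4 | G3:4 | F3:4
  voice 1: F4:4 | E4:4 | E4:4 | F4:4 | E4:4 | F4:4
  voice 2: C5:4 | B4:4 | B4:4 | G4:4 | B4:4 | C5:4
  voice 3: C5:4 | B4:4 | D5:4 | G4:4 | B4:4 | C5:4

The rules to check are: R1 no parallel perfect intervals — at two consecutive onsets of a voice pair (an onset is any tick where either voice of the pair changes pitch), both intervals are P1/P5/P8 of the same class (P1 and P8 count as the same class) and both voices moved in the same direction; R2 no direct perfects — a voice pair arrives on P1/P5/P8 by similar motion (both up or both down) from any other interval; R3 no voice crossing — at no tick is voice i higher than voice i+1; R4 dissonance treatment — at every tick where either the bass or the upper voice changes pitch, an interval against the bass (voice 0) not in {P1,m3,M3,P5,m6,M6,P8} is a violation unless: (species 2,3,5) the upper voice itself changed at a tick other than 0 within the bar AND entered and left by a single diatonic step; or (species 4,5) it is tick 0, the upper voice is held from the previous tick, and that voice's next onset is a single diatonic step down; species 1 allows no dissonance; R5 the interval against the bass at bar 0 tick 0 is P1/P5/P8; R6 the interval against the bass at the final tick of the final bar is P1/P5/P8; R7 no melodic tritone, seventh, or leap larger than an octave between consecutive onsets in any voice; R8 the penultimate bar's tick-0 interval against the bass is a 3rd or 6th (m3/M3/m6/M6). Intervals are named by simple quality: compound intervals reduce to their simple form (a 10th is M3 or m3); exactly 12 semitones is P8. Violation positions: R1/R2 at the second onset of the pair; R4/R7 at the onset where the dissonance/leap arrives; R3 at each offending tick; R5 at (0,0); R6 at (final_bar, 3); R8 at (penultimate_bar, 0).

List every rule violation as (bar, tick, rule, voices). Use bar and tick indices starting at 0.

(1, 0, R1, (1, 2))
(1, 0, R1, (1, 3))
(1, 0, R1, (2, 3))
(1, 0, R4, (0, 2))
(1, 0, R4, (0, 3))
(3, 0, R2, (2, 3))
(3, 0, R4, (0, 2))
(3, 0, R4, (0, 3))
(4, 0, R1, (2, 3))
(5, 0, R1, (1, 2))
(5, 0, R1, (1, 3))
(5, 0, R1, (2, 3))

bar 0: v0=F3 v1=F4 v2=C5 v3=C5 downbeat P5
bar 1: v0=A3 v1=E4 v2=B4 v3=B4 downbeat M2
bar 2: v0=G3 v1=E4 v2=B4 v3=D5 downbeat P5
bar 3: v0=A3 v1=F4 v2=G4 v3=G4 downbeat m7
bar 4: v0=G3 v1=E4 v2=B4 v3=B4 downbeat M3
bar 5: v0=F3 v1=F4 v2=C5 v3=C5 downbeat P5
  -> R1 @ bar 1 tick 0 v(1, 2): F4/C5 P5 -> E4/B4 P5 similar
  -> R1 @ bar 1 tick 0 v(1, 3): F4/C5 P5 -> E4/B4 P5 similar
  -> R1 @ bar 1 tick 0 v(2, 3): C5/C5 P1 -> B4/B4 P1 similar
  -> R4 @ bar 1 tick 0 v(0, 2): A3/B4 M2 untreated
  -> R4 @ bar 1 tick 0 v(0, 3): A3/B4 M2 untreated
  -> R2 @ bar 3 tick 0 v(2, 3): B4/D5 m3 -> G4/G4 P1 similar
  -> R4 @ bar 3 tick 0 v(0, 2): A3/G4 m7 untreated
  -> R4 @ bar 3 tick 0 v(0, 3): A3/G4 m7 untreated
  -> R1 @ bar 4 tick 0 v(2, 3): G4/G4 P1 -> B4/B4 P1 similar
  -> R1 @ bar 5 tick 0 v(1, 2): E4/B4 P5 -> F4/C5 P5 similar
  -> R1 @ bar 5 tick 0 v(1, 3): E4/B4 P5 -> F4/C5 P5 similar
  -> R1 @ bar 5 tick 0 v(2, 3): B4/B4 P1 -> C5/C5 P1 similar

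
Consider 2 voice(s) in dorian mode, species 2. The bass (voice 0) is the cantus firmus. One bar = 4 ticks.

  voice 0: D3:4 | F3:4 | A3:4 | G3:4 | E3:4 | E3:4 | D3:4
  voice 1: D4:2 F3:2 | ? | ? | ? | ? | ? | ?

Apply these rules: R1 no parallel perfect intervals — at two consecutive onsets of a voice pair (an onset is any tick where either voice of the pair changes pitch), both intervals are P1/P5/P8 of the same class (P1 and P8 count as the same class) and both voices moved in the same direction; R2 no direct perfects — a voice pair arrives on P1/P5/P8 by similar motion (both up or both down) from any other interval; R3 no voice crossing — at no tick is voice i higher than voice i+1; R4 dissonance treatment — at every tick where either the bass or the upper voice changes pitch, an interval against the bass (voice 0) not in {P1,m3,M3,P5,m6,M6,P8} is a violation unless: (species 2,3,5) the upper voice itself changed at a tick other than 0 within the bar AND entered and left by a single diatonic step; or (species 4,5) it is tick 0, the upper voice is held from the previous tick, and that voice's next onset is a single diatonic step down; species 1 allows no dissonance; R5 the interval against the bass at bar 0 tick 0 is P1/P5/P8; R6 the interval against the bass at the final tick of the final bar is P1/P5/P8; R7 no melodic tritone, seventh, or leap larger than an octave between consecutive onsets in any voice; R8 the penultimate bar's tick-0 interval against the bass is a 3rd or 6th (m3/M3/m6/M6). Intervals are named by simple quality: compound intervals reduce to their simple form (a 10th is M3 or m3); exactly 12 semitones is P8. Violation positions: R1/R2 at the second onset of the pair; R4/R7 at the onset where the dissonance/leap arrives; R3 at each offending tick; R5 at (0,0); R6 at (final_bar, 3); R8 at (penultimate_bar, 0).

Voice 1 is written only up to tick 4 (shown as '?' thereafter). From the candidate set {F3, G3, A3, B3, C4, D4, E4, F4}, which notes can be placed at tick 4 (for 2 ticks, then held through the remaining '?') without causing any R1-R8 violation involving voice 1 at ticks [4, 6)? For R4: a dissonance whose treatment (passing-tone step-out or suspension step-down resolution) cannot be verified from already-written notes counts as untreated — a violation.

F3: legal
G3: violates R4
A3: legal
B3: violates R4,R7
C4: violates R2
D4: legal
E4: violates R4,R7
F4: violates R2

{A3, D4, F3}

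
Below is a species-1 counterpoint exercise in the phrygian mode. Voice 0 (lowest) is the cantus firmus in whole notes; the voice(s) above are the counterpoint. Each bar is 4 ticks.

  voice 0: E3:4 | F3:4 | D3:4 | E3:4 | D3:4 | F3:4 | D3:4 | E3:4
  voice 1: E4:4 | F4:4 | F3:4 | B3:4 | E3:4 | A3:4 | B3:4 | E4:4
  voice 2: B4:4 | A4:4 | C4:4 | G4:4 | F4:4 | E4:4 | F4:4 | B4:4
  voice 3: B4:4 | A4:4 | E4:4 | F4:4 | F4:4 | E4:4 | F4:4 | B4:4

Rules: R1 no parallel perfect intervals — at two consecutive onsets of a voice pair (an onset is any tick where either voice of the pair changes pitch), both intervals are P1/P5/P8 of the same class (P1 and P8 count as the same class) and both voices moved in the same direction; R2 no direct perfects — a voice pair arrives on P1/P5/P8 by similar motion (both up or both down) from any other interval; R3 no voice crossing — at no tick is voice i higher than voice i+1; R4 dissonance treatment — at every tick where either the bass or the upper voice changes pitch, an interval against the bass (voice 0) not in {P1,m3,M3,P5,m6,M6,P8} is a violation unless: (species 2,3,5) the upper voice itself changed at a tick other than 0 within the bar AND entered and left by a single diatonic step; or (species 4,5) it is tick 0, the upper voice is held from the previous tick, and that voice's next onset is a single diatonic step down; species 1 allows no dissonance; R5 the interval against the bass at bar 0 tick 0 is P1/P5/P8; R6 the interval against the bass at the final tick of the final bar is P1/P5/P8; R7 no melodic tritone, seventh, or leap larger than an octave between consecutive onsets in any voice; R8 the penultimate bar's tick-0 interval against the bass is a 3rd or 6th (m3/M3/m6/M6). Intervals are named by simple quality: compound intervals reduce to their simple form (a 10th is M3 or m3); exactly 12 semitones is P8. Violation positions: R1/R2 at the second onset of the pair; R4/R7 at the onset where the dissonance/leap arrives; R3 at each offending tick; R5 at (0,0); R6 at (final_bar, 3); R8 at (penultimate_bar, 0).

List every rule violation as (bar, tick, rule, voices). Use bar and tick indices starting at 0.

(1, 0, R1, (0, 1))
(1, 0, R1, (2, 3))
(2, 0, R2, (1, 2))
(2, 0, R4, (0, 2))
(2, 0, R4, (0, 3))
(3, 0, R2, (0, 1))
(3, 0, R3, (2, 3))
(3, 0, R4, (0, 3))
(3, 0, R7, (1,))
(3, 1, R3, (2, 3))
(3, 2, R3, (2, 3))
(3, 3, R3, (2, 3))
(4, 0, R4, (0, 1))
(5, 0, R1, (2, 3))
(5, 0, R4, (0, 2))
(5, 0, R4, (0, 3))
(6, 0, R1, (2, 3))
(7, 0, R1, (2, 3))
(7, 0, R2, (0, 1))
(7, 0, R2, (0, 2))
(7, 0, R2, (0, 3))
(7, 0, R2, (1, 2))
(7, 0, R2, (1, 3))
(7, 0, R7, (2,))
(7, 0, R7, (3,))

bar 0: v0=E3 v1=E4 v2=B4 v3=B4 downbeat P5
bar 1: v0=F3 v1=F4 v2=A4 v3=A4 downbeat M3
bar 2: v0=D3 v1=F3 v2=C4 v3=E4 downbeat M2
bar 3: v0=E3 v1=B3 v2=G4 v3=F4 downbeat m2
bar 4: v0=D3 v1=E3 v2=F4 v3=F4 downbeat m3
bar 5: v0=F3 v1=A3 v2=E4 v3=E4 downbeat M7
bar 6: v0=D3 v1=B3 v2=F4 v3=F4 downbeat m3
bar 7: v0=E3 v1=E4 v2=B4 v3=B4 downbeat P5
  -> R1 @ bar 1 tick 0 v(0, 1): E3/E4 P8 -> F3/F4 P8 similar
  -> R1 @ bar 1 tick 0 v(2, 3): B4/B4 P1 -> A4/A4 P1 similar
  -> R2 @ bar 2 tick 0 v(1, 2): F4/A4 M3 -> F3/C4 P5 similar
  -> R4 @ bar 2 tick 0 v(0, 2): D3/C4 m7 untreated
  -> R4 @ bar 2 tick 0 v(0, 3): D3/E4 M2 untreated
  -> R2 @ bar 3 tick 0 v(0, 1): D3/F3 m3 -> E3/B3 P5 similar
  -> R3 @ bar 3 tick 0 v(2, 3): G4 above F4
  -> R4 @ bar 3 tick 0 v(0, 3): E3/F4 m2 untreated
  -> R7 @ bar 3 tick 0 v(1,): F3->B3 leap 6st
  -> R3 @ bar 3 tick 1 v(2, 3): G4 above F4
  -> R3 @ bar 3 tick 2 v(2, 3): G4 above F4
  -> R3 @ bar 3 tick 3 v(2, 3): G4 above F4
  -> R4 @ bar 4 tick 0 v(0, 1): D3/E3 M2 untreated
  -> R1 @ bar 5 tick 0 v(2, 3): F4/F4 P1 -> E4/E4 P1 similar
  -> R4 @ bar 5 tick 0 v(0, 2): F3/E4 M7 untreated
  -> R4 @ bar 5 tick 0 v(0, 3): F3/E4 M7 untreated
  -> R1 @ bar 6 tick 0 v(2, 3): E4/E4 P1 -> F4/F4 P1 similar
  -> R1 @ bar 7 tick 0 v(2, 3): F4/F4 P1 -> B4/B4 P1 similar
  -> R2 @ bar 7 tick 0 v(0, 1): D3/B3 M6 -> E3/E4 P8 similar
  -> R2 @ bar 7 tick 0 v(0, 2): D3/F4 m3 -> E3/B4 P5 similar
  -> R2 @ bar 7 tick 0 v(0, 3): D3/F4 m3 -> E3/B4 P5 similar
  -> R2 @ bar 7 tick 0 v(1, 2): B3/F4 TT -> E4/B4 P5 similar
  -> R2 @ bar 7 tick 0 v(1, 3): B3/F4 TT -> E4/B4 P5 similar
  -> R7 @ bar 7 tick 0 v(2,): F4->B4 leap 6st
  -> R7 @ bar 7 tick 0 v(3,): F4->B4 leap 6st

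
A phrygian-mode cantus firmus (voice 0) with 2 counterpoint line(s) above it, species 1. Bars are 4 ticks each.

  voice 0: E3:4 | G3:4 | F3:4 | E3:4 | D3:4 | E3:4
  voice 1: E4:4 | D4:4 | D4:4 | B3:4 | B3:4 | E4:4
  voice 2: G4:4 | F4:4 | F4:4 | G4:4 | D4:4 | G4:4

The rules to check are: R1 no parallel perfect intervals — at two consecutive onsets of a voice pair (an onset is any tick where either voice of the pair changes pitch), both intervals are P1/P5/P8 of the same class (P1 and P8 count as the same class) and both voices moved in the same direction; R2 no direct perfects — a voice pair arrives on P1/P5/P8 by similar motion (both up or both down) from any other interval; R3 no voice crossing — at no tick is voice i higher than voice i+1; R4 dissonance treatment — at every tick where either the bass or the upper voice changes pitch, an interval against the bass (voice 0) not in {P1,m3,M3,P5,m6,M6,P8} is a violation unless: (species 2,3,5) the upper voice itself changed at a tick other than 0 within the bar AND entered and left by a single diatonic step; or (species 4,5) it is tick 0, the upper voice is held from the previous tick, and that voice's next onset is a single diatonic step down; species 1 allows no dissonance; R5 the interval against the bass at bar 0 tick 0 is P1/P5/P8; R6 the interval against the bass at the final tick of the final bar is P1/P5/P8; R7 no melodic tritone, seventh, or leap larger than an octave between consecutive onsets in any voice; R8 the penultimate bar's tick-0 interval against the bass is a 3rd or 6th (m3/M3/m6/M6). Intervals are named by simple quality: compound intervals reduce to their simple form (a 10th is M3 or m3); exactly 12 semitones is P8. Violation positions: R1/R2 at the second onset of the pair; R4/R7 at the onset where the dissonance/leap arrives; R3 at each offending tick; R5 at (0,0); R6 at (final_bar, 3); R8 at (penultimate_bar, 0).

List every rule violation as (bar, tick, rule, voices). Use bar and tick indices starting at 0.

bar 0: v0=E3 v1=E4 v2=G4 downbeat m3
bar 1: v0=G3 v1=D4 v2=F4 downbeat m7
bar 2: v0=F3 v1=D4 v2=F4 downbeat P8
bar 3: v0=E3 v1=B3 v2=G4 downbeat m3
bar 4: v0=D3 v1=B3 v2=D4 downbeat P8
bar 5: v0=E3 v1=E4 v2=G4 downbeat m3
  -> R5 @ bar 0 tick 0 v(0, 2): opens on m3
  -> R4 @ bar 1 tick 0 v(0, 2): G3/F4 m7 untreated
  -> R2 @ bar 3 tick 0 v(0, 1): F3/D4 M6 -> E3/B3 P5 similar
  -> R2 @ bar 4 tick 0 v(0, 2): E3/G4 m3 -> D3/D4 P8 similar
  -> R8 @ bar 4 tick 0 v(0, 2): penult P8 not 3rd/6th
  -> R2 @ bar 5 tick 0 v(0, 1): D3/B3 M6 -> E3/E4 P8 similar
  -> R6 @ bar 5 tick 3 v(0, 2): closes on m3

(0, 0, R5, (0, 2))
(1, 0, R4, (0, 2))
(3, 0, R2, (0, 1))
(4, 0, R2, (0, 2))
(4, 0, R8, (0, 2))
(5, 0, R2, (0, 1))
(5, 3, R6, (0, 2))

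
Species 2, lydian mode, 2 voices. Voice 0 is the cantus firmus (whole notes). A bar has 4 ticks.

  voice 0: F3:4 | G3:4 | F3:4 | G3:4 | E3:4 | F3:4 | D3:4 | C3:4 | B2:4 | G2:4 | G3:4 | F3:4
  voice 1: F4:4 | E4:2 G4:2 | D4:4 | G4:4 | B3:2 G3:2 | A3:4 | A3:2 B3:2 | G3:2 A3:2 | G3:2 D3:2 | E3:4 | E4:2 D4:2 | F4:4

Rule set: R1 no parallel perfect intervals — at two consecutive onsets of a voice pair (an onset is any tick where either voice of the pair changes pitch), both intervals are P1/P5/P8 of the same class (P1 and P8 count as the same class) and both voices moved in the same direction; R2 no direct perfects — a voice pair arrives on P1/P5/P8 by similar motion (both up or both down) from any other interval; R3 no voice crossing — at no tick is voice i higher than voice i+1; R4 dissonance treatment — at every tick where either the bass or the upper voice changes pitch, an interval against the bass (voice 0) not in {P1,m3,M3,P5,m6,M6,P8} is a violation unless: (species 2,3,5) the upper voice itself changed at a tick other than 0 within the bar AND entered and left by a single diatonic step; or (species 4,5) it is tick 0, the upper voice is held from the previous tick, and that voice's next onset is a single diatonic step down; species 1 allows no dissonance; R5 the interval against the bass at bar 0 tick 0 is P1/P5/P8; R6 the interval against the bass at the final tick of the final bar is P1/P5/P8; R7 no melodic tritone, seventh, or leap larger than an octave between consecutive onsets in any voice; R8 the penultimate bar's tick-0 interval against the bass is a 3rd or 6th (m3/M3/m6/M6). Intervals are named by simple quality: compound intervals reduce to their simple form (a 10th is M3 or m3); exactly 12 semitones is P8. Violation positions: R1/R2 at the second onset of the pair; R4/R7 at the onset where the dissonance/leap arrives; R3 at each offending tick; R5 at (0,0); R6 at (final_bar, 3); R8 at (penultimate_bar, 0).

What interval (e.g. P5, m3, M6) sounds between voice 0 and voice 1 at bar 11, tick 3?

voice 0=F3 voice 1=F4 -> P8

P8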